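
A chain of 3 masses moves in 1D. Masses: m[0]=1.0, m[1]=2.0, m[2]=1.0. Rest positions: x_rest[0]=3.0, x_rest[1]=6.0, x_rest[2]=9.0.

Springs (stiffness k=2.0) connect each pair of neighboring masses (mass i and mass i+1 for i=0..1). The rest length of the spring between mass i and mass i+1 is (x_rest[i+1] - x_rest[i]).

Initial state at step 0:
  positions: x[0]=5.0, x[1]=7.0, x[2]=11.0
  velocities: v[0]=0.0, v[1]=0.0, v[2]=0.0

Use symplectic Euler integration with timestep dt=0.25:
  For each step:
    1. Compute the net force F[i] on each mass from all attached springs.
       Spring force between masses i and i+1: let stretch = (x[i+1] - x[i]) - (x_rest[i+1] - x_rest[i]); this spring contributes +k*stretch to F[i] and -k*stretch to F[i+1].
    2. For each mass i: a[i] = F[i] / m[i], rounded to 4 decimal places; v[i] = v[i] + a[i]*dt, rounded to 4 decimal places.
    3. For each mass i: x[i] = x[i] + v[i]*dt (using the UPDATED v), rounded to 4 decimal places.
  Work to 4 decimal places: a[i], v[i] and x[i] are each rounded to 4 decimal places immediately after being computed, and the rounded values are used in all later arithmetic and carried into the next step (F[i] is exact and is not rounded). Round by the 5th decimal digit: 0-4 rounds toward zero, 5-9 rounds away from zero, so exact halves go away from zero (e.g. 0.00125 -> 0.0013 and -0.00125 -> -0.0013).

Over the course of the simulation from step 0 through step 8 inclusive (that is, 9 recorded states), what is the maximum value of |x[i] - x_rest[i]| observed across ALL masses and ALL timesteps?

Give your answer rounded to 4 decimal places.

Step 0: x=[5.0000 7.0000 11.0000] v=[0.0000 0.0000 0.0000]
Step 1: x=[4.8750 7.1250 10.8750] v=[-0.5000 0.5000 -0.5000]
Step 2: x=[4.6563 7.3438 10.6563] v=[-0.8750 0.8750 -0.8750]
Step 3: x=[4.3985 7.6016 10.3985] v=[-1.0313 1.0313 -1.0313]
Step 4: x=[4.1661 7.8341 10.1661] v=[-0.9298 0.9298 -0.9298]
Step 5: x=[4.0172 7.9831 10.0172] v=[-0.5958 0.5958 -0.5958]
Step 6: x=[3.9890 8.0113 9.9890] v=[-0.1129 0.1129 -0.1129]
Step 7: x=[4.0886 7.9117 10.0886] v=[0.3983 -0.3983 0.3983]
Step 8: x=[4.2911 7.7092 10.2911] v=[0.8099 -0.8099 0.8099]
Max displacement = 2.0113

Answer: 2.0113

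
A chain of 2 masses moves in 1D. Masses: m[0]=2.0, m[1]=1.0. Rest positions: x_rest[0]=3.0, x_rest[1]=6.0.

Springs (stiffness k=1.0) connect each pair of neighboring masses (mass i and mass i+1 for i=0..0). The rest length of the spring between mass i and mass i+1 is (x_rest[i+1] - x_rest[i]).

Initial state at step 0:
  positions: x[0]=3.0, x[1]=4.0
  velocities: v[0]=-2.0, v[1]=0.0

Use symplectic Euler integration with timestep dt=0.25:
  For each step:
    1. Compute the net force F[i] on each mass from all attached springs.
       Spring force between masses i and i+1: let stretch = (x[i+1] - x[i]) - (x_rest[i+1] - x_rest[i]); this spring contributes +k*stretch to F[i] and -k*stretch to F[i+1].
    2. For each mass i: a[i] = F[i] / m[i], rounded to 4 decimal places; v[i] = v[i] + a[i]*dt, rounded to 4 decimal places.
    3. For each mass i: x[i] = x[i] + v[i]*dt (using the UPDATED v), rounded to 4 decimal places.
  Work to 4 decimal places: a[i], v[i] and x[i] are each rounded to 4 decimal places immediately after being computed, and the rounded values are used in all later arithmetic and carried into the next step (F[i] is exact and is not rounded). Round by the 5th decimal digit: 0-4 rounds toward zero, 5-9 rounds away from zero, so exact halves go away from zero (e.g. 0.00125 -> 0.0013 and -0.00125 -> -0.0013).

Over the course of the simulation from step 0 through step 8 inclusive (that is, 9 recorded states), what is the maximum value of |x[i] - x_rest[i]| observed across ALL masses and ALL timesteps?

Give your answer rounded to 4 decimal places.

Step 0: x=[3.0000 4.0000] v=[-2.0000 0.0000]
Step 1: x=[2.4375 4.1250] v=[-2.2500 0.5000]
Step 2: x=[1.8340 4.3320] v=[-2.4141 0.8281]
Step 3: x=[1.2148 4.5704] v=[-2.4769 0.9536]
Step 4: x=[0.6067 4.7866] v=[-2.4325 0.8647]
Step 5: x=[0.0355 4.9290] v=[-2.2850 0.5697]
Step 6: x=[-0.4766 4.9531] v=[-2.0483 0.0963]
Step 7: x=[-0.9128 4.8253] v=[-1.7446 -0.5111]
Step 8: x=[-1.2634 4.5264] v=[-1.4023 -1.1956]
Max displacement = 4.2634

Answer: 4.2634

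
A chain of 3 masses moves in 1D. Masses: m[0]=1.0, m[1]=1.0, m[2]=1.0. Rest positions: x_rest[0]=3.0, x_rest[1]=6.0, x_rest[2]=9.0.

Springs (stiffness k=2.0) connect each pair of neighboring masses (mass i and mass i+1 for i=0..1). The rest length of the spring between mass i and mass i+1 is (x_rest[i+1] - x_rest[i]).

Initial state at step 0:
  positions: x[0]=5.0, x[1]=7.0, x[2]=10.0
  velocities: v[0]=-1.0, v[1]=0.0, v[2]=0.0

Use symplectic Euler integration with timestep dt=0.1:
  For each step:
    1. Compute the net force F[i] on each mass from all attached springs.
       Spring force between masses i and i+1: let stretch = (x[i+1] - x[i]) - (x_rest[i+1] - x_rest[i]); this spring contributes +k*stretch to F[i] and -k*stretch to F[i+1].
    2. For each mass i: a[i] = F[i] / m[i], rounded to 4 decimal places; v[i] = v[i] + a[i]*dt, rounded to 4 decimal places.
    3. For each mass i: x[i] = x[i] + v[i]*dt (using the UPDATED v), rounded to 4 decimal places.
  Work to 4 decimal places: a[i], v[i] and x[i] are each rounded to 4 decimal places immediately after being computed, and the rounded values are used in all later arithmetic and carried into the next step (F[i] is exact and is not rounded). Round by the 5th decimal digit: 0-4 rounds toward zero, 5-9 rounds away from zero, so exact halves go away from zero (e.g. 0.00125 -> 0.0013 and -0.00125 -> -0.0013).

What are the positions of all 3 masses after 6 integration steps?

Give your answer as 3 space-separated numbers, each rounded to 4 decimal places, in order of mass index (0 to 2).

Answer: 4.0985 7.2783 10.0233

Derivation:
Step 0: x=[5.0000 7.0000 10.0000] v=[-1.0000 0.0000 0.0000]
Step 1: x=[4.8800 7.0200 10.0000] v=[-1.2000 0.2000 0.0000]
Step 2: x=[4.7428 7.0568 10.0004] v=[-1.3720 0.3680 0.0040]
Step 3: x=[4.5919 7.1062 10.0019] v=[-1.5092 0.4939 0.0153]
Step 4: x=[4.4313 7.1632 10.0055] v=[-1.6063 0.5702 0.0362]
Step 5: x=[4.2653 7.2224 10.0123] v=[-1.6599 0.5923 0.0677]
Step 6: x=[4.0985 7.2783 10.0233] v=[-1.6685 0.5589 0.1097]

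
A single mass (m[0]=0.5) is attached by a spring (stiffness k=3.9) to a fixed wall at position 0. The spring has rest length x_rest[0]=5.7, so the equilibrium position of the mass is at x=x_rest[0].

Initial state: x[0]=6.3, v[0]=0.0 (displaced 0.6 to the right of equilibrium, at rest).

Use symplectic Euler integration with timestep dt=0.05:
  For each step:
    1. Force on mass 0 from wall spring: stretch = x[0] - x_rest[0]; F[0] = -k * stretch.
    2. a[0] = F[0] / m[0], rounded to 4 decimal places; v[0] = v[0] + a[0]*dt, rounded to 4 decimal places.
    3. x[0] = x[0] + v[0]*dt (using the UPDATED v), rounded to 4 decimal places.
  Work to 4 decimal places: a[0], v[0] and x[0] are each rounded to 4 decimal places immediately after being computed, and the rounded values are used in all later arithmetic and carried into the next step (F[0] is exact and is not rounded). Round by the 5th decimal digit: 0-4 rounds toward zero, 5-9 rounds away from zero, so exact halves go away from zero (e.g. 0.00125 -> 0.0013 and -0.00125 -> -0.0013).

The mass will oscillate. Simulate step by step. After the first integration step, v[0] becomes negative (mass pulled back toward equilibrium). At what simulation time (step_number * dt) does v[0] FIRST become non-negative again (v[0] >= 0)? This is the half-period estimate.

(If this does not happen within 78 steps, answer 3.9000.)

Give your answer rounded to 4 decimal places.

Step 0: x=[6.3000] v=[0.0000]
Step 1: x=[6.2883] v=[-0.2340]
Step 2: x=[6.2651] v=[-0.4634]
Step 3: x=[6.2309] v=[-0.6838]
Step 4: x=[6.1864] v=[-0.8909]
Step 5: x=[6.1324] v=[-1.0806]
Step 6: x=[6.0699] v=[-1.2492]
Step 7: x=[6.0002] v=[-1.3935]
Step 8: x=[5.9247] v=[-1.5106]
Step 9: x=[5.8448] v=[-1.5982]
Step 10: x=[5.7621] v=[-1.6547]
Step 11: x=[5.6782] v=[-1.6789]
Step 12: x=[5.5947] v=[-1.6704]
Step 13: x=[5.5132] v=[-1.6293]
Step 14: x=[5.4354] v=[-1.5565]
Step 15: x=[5.3627] v=[-1.4533]
Step 16: x=[5.2966] v=[-1.3218]
Step 17: x=[5.2384] v=[-1.1645]
Step 18: x=[5.1892] v=[-0.9845]
Step 19: x=[5.1499] v=[-0.7853]
Step 20: x=[5.1214] v=[-0.5708]
Step 21: x=[5.1041] v=[-0.3451]
Step 22: x=[5.0985] v=[-0.1127]
Step 23: x=[5.1046] v=[0.1219]
First v>=0 after going negative at step 23, time=1.1500

Answer: 1.1500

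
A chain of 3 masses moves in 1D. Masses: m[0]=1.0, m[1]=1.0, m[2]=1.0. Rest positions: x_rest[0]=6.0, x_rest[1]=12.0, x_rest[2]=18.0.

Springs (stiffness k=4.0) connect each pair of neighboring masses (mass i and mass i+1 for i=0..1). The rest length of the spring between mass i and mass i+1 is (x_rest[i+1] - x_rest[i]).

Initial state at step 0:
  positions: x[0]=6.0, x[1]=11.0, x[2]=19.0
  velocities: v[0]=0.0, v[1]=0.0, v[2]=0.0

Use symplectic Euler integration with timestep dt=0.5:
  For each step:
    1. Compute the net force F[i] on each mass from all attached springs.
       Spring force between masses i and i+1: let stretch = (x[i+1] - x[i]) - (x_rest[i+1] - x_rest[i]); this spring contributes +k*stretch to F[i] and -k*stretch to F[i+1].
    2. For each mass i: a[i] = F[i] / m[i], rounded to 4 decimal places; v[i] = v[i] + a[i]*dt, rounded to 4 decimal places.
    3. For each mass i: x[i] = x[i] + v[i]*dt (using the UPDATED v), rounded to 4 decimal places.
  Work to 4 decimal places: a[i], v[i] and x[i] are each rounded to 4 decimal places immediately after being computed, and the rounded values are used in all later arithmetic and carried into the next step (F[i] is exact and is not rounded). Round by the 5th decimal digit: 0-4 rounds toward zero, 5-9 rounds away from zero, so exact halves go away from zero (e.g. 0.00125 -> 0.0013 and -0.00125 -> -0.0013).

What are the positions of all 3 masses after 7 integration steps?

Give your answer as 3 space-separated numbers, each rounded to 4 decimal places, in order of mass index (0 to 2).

Answer: 5.0000 14.0000 17.0000

Derivation:
Step 0: x=[6.0000 11.0000 19.0000] v=[0.0000 0.0000 0.0000]
Step 1: x=[5.0000 14.0000 17.0000] v=[-2.0000 6.0000 -4.0000]
Step 2: x=[7.0000 11.0000 18.0000] v=[4.0000 -6.0000 2.0000]
Step 3: x=[7.0000 11.0000 18.0000] v=[0.0000 0.0000 0.0000]
Step 4: x=[5.0000 14.0000 17.0000] v=[-4.0000 6.0000 -2.0000]
Step 5: x=[6.0000 11.0000 19.0000] v=[2.0000 -6.0000 4.0000]
Step 6: x=[6.0000 11.0000 19.0000] v=[0.0000 0.0000 0.0000]
Step 7: x=[5.0000 14.0000 17.0000] v=[-2.0000 6.0000 -4.0000]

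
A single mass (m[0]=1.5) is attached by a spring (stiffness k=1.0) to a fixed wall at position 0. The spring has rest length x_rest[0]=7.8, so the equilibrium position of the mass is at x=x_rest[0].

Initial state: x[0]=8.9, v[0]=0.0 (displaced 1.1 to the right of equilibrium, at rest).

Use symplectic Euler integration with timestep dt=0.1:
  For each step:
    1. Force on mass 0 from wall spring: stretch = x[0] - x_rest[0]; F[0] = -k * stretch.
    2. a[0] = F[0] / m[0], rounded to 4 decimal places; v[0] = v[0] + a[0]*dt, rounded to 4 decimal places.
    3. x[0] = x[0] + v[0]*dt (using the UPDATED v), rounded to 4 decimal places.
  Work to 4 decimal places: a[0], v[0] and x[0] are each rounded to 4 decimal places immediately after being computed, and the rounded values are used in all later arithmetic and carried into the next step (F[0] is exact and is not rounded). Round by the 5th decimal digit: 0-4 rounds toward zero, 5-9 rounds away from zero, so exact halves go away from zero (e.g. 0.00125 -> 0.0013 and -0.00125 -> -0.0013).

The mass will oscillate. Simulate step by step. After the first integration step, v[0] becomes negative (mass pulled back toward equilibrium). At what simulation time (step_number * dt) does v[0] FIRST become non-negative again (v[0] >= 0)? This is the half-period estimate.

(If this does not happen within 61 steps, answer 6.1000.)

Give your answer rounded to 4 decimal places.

Step 0: x=[8.9000] v=[0.0000]
Step 1: x=[8.8927] v=[-0.0733]
Step 2: x=[8.8781] v=[-0.1462]
Step 3: x=[8.8563] v=[-0.2181]
Step 4: x=[8.8275] v=[-0.2885]
Step 5: x=[8.7918] v=[-0.3570]
Step 6: x=[8.7495] v=[-0.4231]
Step 7: x=[8.7009] v=[-0.4864]
Step 8: x=[8.6463] v=[-0.5465]
Step 9: x=[8.5860] v=[-0.6029]
Step 10: x=[8.5205] v=[-0.6553]
Step 11: x=[8.4502] v=[-0.7033]
Step 12: x=[8.3755] v=[-0.7467]
Step 13: x=[8.2970] v=[-0.7851]
Step 14: x=[8.2152] v=[-0.8182]
Step 15: x=[8.1306] v=[-0.8459]
Step 16: x=[8.0438] v=[-0.8679]
Step 17: x=[7.9554] v=[-0.8842]
Step 18: x=[7.8659] v=[-0.8946]
Step 19: x=[7.7760] v=[-0.8990]
Step 20: x=[7.6863] v=[-0.8974]
Step 21: x=[7.5973] v=[-0.8898]
Step 22: x=[7.5097] v=[-0.8763]
Step 23: x=[7.4240] v=[-0.8570]
Step 24: x=[7.3408] v=[-0.8319]
Step 25: x=[7.2607] v=[-0.8013]
Step 26: x=[7.1842] v=[-0.7654]
Step 27: x=[7.1118] v=[-0.7244]
Step 28: x=[7.0440] v=[-0.6785]
Step 29: x=[6.9812] v=[-0.6281]
Step 30: x=[6.9239] v=[-0.5735]
Step 31: x=[6.8724] v=[-0.5151]
Step 32: x=[6.8271] v=[-0.4533]
Step 33: x=[6.7883] v=[-0.3884]
Step 34: x=[6.7562] v=[-0.3210]
Step 35: x=[6.7311] v=[-0.2514]
Step 36: x=[6.7131] v=[-0.1801]
Step 37: x=[6.7023] v=[-0.1076]
Step 38: x=[6.6989] v=[-0.0344]
Step 39: x=[6.7028] v=[0.0390]
First v>=0 after going negative at step 39, time=3.9000

Answer: 3.9000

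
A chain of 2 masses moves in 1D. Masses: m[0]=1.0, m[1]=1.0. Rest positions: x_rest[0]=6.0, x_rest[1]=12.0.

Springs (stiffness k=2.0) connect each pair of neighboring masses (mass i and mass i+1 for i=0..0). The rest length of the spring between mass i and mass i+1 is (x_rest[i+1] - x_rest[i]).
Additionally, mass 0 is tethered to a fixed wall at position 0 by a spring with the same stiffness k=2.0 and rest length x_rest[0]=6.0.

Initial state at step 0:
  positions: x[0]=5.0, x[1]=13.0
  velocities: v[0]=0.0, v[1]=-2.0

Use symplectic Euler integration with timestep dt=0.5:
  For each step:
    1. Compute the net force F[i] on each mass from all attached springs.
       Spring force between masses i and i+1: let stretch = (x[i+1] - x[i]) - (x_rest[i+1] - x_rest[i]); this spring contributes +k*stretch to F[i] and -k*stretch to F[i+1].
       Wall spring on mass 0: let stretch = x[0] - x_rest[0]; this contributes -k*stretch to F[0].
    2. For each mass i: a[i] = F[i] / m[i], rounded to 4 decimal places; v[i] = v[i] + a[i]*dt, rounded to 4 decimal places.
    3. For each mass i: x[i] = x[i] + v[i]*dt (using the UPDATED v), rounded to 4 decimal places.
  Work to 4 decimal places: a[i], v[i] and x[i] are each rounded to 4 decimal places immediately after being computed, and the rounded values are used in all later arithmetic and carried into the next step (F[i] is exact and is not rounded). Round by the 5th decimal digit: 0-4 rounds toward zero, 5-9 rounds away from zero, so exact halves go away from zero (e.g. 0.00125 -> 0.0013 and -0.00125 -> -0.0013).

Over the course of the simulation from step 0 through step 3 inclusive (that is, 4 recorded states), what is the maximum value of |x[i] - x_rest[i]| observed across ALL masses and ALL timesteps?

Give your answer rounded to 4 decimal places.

Step 0: x=[5.0000 13.0000] v=[0.0000 -2.0000]
Step 1: x=[6.5000 11.0000] v=[3.0000 -4.0000]
Step 2: x=[7.0000 9.7500] v=[1.0000 -2.5000]
Step 3: x=[5.3750 10.1250] v=[-3.2500 0.7500]
Max displacement = 2.2500

Answer: 2.2500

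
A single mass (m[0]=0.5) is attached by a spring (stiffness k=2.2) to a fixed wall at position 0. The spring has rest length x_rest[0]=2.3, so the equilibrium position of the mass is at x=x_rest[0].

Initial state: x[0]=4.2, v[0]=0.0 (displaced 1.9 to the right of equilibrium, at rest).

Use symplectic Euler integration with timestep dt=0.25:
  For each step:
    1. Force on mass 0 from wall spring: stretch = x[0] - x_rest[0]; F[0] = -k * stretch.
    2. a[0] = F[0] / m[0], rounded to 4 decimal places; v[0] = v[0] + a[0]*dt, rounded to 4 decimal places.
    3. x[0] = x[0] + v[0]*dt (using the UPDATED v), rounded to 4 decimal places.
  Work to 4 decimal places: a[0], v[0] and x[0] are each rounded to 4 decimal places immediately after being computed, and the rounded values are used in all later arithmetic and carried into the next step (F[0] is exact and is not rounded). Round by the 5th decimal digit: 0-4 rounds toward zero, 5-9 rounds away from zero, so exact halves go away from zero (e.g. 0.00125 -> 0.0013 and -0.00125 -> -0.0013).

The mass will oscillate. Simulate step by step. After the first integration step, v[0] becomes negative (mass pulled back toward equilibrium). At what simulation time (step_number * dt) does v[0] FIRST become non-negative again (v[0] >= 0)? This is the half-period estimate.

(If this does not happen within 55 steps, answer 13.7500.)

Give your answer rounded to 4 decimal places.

Answer: 1.5000

Derivation:
Step 0: x=[4.2000] v=[0.0000]
Step 1: x=[3.6775] v=[-2.0900]
Step 2: x=[2.7762] v=[-3.6053]
Step 3: x=[1.7439] v=[-4.1291]
Step 4: x=[0.8646] v=[-3.5174]
Step 5: x=[0.3800] v=[-1.9385]
Step 6: x=[0.4234] v=[0.1735]
First v>=0 after going negative at step 6, time=1.5000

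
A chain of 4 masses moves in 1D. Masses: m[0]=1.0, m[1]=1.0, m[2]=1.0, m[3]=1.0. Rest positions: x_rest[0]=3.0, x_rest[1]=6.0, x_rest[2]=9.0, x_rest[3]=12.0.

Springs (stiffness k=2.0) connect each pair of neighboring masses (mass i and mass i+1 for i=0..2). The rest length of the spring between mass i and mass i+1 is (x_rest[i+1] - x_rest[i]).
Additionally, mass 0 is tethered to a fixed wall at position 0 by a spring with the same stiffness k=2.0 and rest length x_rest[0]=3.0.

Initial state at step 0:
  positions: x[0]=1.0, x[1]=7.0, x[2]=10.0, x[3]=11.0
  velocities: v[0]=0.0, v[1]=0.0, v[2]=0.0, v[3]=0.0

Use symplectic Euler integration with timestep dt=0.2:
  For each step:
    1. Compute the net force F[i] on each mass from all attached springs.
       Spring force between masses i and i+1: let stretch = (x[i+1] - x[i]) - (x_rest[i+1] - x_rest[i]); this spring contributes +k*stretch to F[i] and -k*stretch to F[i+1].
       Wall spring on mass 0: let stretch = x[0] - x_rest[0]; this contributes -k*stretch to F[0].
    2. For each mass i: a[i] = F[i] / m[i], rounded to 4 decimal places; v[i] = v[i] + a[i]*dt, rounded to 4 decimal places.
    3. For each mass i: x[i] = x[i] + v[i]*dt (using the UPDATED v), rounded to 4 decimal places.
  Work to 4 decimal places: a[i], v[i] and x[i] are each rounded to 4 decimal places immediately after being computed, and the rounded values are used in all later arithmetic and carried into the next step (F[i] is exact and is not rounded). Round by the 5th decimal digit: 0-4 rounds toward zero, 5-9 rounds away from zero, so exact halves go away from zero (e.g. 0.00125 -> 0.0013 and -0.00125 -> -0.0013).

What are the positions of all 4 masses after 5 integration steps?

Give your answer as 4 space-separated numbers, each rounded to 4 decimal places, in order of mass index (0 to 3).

Answer: 4.5546 5.0468 8.2510 12.6014

Derivation:
Step 0: x=[1.0000 7.0000 10.0000 11.0000] v=[0.0000 0.0000 0.0000 0.0000]
Step 1: x=[1.4000 6.7600 9.8400 11.1600] v=[2.0000 -1.2000 -0.8000 0.8000]
Step 2: x=[2.1168 6.3376 9.5392 11.4544] v=[3.5840 -2.1120 -1.5040 1.4720]
Step 3: x=[3.0019 5.8337 9.1355 11.8356] v=[4.4256 -2.5197 -2.0186 1.9059]
Step 4: x=[3.8734 5.3674 8.6836 12.2408] v=[4.3576 -2.3317 -2.2593 2.0259]
Step 5: x=[4.5546 5.0468 8.2510 12.6014] v=[3.4058 -1.6028 -2.1629 1.8030]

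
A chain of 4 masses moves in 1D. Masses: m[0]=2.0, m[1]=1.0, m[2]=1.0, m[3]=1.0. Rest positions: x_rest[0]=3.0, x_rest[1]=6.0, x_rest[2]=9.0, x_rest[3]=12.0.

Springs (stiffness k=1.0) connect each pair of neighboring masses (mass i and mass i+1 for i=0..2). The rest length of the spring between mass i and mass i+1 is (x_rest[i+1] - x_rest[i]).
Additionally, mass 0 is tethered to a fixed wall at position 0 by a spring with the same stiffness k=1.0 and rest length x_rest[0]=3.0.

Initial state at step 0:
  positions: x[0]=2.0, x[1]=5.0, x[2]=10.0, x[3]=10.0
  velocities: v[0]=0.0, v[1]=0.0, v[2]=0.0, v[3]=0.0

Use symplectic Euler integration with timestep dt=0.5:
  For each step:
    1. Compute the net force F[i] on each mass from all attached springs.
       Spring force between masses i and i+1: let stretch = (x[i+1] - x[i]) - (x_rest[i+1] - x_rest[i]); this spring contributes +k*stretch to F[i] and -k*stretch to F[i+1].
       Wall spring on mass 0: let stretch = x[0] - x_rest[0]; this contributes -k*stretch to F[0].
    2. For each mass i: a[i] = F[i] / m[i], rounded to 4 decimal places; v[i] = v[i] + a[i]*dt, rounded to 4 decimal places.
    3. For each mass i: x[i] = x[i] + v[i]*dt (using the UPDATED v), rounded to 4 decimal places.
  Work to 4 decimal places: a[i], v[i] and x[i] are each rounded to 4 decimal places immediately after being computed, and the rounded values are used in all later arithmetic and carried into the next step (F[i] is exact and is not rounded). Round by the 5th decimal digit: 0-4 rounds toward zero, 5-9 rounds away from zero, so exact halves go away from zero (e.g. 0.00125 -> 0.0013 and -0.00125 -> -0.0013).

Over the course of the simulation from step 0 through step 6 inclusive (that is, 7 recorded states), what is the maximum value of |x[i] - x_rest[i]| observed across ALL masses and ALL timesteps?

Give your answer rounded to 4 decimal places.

Step 0: x=[2.0000 5.0000 10.0000 10.0000] v=[0.0000 0.0000 0.0000 0.0000]
Step 1: x=[2.1250 5.5000 8.7500 10.7500] v=[0.2500 1.0000 -2.5000 1.5000]
Step 2: x=[2.4063 5.9688 7.1875 11.7500] v=[0.5625 0.9375 -3.1250 2.0000]
Step 3: x=[2.8321 5.8516 6.4610 12.3594] v=[0.8516 -0.2344 -1.4531 1.2188]
Step 4: x=[3.2814 5.1319 7.0567 12.2442] v=[0.8985 -1.4395 1.1914 -0.2304]
Step 5: x=[3.5518 4.4307 8.4681 11.5821] v=[0.5408 -1.4024 2.8228 -1.3242]
Step 6: x=[3.4881 4.5192 9.6487 10.8915] v=[-0.1275 0.1769 2.3611 -1.3812]
Max displacement = 2.5390

Answer: 2.5390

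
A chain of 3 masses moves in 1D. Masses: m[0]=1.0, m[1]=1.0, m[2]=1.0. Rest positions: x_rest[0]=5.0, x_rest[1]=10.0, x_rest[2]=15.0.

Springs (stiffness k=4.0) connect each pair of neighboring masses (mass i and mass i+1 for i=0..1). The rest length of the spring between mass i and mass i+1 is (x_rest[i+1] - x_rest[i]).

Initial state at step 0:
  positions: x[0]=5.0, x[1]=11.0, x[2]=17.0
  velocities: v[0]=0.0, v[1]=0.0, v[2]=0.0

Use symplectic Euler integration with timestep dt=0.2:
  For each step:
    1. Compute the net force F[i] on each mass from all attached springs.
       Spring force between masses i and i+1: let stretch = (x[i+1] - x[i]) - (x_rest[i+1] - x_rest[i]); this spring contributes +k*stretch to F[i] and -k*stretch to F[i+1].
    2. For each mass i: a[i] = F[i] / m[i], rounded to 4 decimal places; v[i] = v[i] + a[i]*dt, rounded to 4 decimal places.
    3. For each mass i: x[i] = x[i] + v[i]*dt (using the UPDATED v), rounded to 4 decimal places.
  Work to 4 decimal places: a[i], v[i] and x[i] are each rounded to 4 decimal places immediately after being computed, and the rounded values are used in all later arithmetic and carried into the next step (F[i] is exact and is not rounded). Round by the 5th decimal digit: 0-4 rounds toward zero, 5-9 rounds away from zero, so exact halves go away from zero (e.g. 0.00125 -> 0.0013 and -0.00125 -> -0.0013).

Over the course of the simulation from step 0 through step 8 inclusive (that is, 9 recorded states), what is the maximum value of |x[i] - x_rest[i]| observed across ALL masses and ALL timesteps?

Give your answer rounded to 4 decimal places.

Step 0: x=[5.0000 11.0000 17.0000] v=[0.0000 0.0000 0.0000]
Step 1: x=[5.1600 11.0000 16.8400] v=[0.8000 0.0000 -0.8000]
Step 2: x=[5.4544 11.0000 16.5456] v=[1.4720 0.0000 -1.4720]
Step 3: x=[5.8361 11.0000 16.1639] v=[1.9085 0.0000 -1.9085]
Step 4: x=[6.2440 11.0000 15.7560] v=[2.0396 0.0000 -2.0396]
Step 5: x=[6.6129 11.0000 15.3871] v=[1.8444 0.0000 -1.8444]
Step 6: x=[6.8837 11.0000 15.1163] v=[1.3541 0.0000 -1.3541]
Step 7: x=[7.0131 11.0000 14.9869] v=[0.6471 0.0000 -0.6471]
Step 8: x=[6.9804 11.0000 15.0196] v=[-0.1634 0.0000 0.1634]
Max displacement = 2.0131

Answer: 2.0131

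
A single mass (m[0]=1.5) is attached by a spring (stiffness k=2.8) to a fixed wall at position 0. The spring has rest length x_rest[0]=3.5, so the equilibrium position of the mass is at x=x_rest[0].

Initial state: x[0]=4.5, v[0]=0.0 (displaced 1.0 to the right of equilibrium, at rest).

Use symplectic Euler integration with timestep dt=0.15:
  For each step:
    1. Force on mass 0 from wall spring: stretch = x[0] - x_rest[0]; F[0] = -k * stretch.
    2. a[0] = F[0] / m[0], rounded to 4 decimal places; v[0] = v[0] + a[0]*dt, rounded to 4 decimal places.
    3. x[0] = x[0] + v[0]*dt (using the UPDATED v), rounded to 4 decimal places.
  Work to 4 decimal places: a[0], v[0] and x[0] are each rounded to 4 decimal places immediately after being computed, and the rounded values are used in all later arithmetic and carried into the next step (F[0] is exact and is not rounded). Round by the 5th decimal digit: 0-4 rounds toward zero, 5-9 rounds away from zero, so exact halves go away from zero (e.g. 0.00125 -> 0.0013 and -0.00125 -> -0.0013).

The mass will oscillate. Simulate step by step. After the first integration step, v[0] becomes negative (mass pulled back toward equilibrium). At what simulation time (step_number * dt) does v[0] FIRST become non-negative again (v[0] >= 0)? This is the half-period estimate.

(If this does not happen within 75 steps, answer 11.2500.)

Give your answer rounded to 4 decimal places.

Step 0: x=[4.5000] v=[0.0000]
Step 1: x=[4.4580] v=[-0.2800]
Step 2: x=[4.3758] v=[-0.5482]
Step 3: x=[4.2568] v=[-0.7934]
Step 4: x=[4.1060] v=[-1.0053]
Step 5: x=[3.9298] v=[-1.1750]
Step 6: x=[3.7355] v=[-1.2953]
Step 7: x=[3.5313] v=[-1.3612]
Step 8: x=[3.3258] v=[-1.3700]
Step 9: x=[3.1276] v=[-1.3212]
Step 10: x=[2.9451] v=[-1.2169]
Step 11: x=[2.7859] v=[-1.0615]
Step 12: x=[2.6567] v=[-0.8616]
Step 13: x=[2.5629] v=[-0.6255]
Step 14: x=[2.5084] v=[-0.3631]
Step 15: x=[2.4956] v=[-0.0855]
Step 16: x=[2.5250] v=[0.1957]
First v>=0 after going negative at step 16, time=2.4000

Answer: 2.4000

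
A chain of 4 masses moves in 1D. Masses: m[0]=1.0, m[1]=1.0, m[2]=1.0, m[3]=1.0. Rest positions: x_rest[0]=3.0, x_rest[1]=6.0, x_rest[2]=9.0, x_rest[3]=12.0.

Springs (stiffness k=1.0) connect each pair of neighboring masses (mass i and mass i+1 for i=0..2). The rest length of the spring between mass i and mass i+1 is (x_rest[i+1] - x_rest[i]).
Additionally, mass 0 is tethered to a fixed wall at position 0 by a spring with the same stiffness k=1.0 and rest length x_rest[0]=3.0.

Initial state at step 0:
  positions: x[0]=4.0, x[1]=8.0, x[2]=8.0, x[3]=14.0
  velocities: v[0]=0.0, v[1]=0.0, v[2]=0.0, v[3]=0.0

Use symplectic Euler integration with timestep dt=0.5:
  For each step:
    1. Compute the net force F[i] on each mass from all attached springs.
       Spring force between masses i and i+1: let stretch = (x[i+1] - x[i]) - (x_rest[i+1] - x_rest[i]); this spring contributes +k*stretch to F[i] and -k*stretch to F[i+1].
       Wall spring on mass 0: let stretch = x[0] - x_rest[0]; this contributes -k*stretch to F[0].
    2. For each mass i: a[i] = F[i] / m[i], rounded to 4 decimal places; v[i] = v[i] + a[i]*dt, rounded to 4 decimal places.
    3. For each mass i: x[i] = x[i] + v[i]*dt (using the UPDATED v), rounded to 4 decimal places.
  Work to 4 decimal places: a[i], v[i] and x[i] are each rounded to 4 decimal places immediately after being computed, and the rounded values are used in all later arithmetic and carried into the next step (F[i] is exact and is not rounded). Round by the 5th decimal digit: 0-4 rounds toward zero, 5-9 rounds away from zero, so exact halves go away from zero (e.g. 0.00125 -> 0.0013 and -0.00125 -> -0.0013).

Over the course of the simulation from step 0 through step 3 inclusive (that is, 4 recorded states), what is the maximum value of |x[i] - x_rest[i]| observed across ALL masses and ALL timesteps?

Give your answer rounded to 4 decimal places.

Answer: 3.0157

Derivation:
Step 0: x=[4.0000 8.0000 8.0000 14.0000] v=[0.0000 0.0000 0.0000 0.0000]
Step 1: x=[4.0000 7.0000 9.5000 13.2500] v=[0.0000 -2.0000 3.0000 -1.5000]
Step 2: x=[3.7500 5.8750 11.3125 12.3125] v=[-0.5000 -2.2500 3.6250 -1.8750]
Step 3: x=[3.0938 5.5781 12.0157 11.8750] v=[-1.3125 -0.5938 1.4063 -0.8750]
Max displacement = 3.0157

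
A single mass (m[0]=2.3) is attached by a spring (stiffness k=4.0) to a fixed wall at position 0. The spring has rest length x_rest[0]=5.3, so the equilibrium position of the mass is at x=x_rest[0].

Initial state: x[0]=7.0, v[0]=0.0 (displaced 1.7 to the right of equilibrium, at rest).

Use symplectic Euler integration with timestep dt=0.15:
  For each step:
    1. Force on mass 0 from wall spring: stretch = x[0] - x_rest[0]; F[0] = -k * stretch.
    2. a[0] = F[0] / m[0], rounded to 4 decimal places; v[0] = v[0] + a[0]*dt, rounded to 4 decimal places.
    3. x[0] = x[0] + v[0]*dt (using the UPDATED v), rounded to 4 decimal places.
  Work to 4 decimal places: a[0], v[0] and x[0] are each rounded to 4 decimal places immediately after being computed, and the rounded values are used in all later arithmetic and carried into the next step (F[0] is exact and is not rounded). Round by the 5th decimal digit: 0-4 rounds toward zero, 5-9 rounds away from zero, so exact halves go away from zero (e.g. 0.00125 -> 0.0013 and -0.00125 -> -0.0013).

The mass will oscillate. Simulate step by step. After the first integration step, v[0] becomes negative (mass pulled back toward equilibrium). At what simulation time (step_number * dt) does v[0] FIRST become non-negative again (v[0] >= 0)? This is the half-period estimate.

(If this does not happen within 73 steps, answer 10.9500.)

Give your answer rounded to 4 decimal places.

Answer: 2.4000

Derivation:
Step 0: x=[7.0000] v=[0.0000]
Step 1: x=[6.9335] v=[-0.4435]
Step 2: x=[6.8031] v=[-0.8696]
Step 3: x=[6.6138] v=[-1.2617]
Step 4: x=[6.3731] v=[-1.6044]
Step 5: x=[6.0905] v=[-1.8843]
Step 6: x=[5.7769] v=[-2.0905]
Step 7: x=[5.4447] v=[-2.2149]
Step 8: x=[5.1068] v=[-2.2527]
Step 9: x=[4.7765] v=[-2.2023]
Step 10: x=[4.4666] v=[-2.0657]
Step 11: x=[4.1894] v=[-1.8483]
Step 12: x=[3.9556] v=[-1.5586]
Step 13: x=[3.7744] v=[-1.2079]
Step 14: x=[3.6529] v=[-0.8099]
Step 15: x=[3.5959] v=[-0.3802]
Step 16: x=[3.6056] v=[0.0644]
First v>=0 after going negative at step 16, time=2.4000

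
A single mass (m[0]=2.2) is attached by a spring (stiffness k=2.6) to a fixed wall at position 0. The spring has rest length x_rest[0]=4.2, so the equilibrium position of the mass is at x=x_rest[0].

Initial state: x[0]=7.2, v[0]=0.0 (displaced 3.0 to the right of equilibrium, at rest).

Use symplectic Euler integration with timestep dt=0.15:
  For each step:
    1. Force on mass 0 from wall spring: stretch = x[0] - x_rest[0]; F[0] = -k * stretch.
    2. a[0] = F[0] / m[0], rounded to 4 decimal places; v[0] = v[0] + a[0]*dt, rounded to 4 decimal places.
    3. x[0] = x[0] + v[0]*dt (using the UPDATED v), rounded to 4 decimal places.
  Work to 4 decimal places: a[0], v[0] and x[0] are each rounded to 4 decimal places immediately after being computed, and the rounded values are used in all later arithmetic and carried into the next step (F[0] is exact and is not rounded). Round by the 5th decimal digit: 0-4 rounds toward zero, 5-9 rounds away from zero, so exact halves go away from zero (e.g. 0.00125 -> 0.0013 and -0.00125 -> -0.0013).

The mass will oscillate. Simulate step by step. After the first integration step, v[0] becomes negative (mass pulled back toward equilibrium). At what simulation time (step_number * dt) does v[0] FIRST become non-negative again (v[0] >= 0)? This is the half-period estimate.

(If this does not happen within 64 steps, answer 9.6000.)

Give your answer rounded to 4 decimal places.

Answer: 3.0000

Derivation:
Step 0: x=[7.2000] v=[0.0000]
Step 1: x=[7.1202] v=[-0.5318]
Step 2: x=[6.9628] v=[-1.0495]
Step 3: x=[6.7319] v=[-1.5393]
Step 4: x=[6.4337] v=[-1.9881]
Step 5: x=[6.0761] v=[-2.3841]
Step 6: x=[5.6686] v=[-2.7167]
Step 7: x=[5.2221] v=[-2.9770]
Step 8: x=[4.7484] v=[-3.1582]
Step 9: x=[4.2601] v=[-3.2554]
Step 10: x=[3.7702] v=[-3.2661]
Step 11: x=[3.2917] v=[-3.1899]
Step 12: x=[2.8374] v=[-3.0289]
Step 13: x=[2.4193] v=[-2.7874]
Step 14: x=[2.0485] v=[-2.4717]
Step 15: x=[1.7350] v=[-2.0903]
Step 16: x=[1.4870] v=[-1.6533]
Step 17: x=[1.3111] v=[-1.1724]
Step 18: x=[1.2121] v=[-0.6603]
Step 19: x=[1.1925] v=[-0.1306]
Step 20: x=[1.2529] v=[0.4025]
First v>=0 after going negative at step 20, time=3.0000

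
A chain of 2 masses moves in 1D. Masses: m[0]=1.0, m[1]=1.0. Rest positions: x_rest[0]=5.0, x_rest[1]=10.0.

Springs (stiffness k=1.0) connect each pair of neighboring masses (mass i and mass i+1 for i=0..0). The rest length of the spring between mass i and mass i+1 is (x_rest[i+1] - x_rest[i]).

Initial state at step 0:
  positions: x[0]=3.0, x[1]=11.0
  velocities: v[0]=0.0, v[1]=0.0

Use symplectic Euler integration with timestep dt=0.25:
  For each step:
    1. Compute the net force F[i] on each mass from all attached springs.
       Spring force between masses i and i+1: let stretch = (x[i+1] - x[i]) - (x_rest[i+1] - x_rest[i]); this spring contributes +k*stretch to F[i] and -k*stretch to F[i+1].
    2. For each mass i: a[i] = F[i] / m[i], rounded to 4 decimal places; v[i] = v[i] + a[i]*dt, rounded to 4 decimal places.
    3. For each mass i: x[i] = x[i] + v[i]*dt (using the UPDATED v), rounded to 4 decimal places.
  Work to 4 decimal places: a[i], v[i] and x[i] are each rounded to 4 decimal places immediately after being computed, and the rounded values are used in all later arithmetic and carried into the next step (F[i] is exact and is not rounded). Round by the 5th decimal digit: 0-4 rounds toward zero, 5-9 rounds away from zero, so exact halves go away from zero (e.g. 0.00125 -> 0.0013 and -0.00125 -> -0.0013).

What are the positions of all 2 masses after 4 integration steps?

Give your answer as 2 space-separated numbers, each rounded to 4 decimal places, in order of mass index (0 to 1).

Answer: 4.5437 9.4564

Derivation:
Step 0: x=[3.0000 11.0000] v=[0.0000 0.0000]
Step 1: x=[3.1875 10.8125] v=[0.7500 -0.7500]
Step 2: x=[3.5391 10.4609] v=[1.4063 -1.4063]
Step 3: x=[4.0108 9.9892] v=[1.8868 -1.8868]
Step 4: x=[4.5437 9.4564] v=[2.1314 -2.1314]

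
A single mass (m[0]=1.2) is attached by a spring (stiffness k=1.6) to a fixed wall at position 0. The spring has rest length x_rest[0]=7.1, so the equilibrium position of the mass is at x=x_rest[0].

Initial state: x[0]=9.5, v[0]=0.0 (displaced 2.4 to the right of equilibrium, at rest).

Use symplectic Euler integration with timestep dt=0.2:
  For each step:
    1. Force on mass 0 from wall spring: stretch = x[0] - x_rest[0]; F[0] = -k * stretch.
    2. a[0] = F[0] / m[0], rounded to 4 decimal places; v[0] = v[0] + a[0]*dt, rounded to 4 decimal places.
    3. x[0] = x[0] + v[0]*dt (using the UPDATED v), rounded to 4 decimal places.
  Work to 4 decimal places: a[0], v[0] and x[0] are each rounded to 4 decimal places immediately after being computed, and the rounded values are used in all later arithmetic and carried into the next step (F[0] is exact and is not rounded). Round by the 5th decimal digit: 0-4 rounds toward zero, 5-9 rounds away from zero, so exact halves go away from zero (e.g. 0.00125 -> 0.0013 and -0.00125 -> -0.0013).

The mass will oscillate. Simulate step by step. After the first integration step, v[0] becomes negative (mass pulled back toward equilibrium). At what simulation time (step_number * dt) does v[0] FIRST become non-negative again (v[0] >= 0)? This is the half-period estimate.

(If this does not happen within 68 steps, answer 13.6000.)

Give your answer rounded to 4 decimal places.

Step 0: x=[9.5000] v=[0.0000]
Step 1: x=[9.3720] v=[-0.6400]
Step 2: x=[9.1228] v=[-1.2459]
Step 3: x=[8.7657] v=[-1.7853]
Step 4: x=[8.3198] v=[-2.2295]
Step 5: x=[7.8088] v=[-2.5548]
Step 6: x=[7.2600] v=[-2.7438]
Step 7: x=[6.7027] v=[-2.7865]
Step 8: x=[6.1666] v=[-2.6806]
Step 9: x=[5.6803] v=[-2.4317]
Step 10: x=[5.2697] v=[-2.0531]
Step 11: x=[4.9567] v=[-1.5650]
Step 12: x=[4.7580] v=[-0.9935]
Step 13: x=[4.6842] v=[-0.3690]
Step 14: x=[4.7392] v=[0.2752]
First v>=0 after going negative at step 14, time=2.8000

Answer: 2.8000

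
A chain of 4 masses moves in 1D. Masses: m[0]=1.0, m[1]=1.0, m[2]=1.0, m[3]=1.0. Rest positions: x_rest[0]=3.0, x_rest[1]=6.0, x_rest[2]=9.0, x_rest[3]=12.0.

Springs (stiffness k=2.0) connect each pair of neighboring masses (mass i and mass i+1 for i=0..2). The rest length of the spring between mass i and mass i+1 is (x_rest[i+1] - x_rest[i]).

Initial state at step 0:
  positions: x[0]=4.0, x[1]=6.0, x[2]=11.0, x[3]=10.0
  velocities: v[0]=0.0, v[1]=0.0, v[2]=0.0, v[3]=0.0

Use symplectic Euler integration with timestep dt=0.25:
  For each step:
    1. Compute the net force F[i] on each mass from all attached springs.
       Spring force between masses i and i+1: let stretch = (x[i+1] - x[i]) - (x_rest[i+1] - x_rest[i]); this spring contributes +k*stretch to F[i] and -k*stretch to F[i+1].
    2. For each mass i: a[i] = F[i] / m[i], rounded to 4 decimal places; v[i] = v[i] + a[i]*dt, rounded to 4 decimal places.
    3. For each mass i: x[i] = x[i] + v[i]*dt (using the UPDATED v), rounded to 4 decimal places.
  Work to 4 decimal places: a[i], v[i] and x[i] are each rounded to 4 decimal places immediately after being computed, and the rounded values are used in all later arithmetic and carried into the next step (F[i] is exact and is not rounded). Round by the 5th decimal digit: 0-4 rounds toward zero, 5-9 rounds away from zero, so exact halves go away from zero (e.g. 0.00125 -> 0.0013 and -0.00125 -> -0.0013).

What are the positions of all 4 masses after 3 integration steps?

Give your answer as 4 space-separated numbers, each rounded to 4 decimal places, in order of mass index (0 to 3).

Answer: 3.5293 7.3301 7.8653 12.2755

Derivation:
Step 0: x=[4.0000 6.0000 11.0000 10.0000] v=[0.0000 0.0000 0.0000 0.0000]
Step 1: x=[3.8750 6.3750 10.2500 10.5000] v=[-0.5000 1.5000 -3.0000 2.0000]
Step 2: x=[3.6875 6.9219 9.0469 11.3438] v=[-0.7500 2.1875 -4.8125 3.3750]
Step 3: x=[3.5293 7.3301 7.8653 12.2755] v=[-0.6328 1.6328 -4.7266 3.7266]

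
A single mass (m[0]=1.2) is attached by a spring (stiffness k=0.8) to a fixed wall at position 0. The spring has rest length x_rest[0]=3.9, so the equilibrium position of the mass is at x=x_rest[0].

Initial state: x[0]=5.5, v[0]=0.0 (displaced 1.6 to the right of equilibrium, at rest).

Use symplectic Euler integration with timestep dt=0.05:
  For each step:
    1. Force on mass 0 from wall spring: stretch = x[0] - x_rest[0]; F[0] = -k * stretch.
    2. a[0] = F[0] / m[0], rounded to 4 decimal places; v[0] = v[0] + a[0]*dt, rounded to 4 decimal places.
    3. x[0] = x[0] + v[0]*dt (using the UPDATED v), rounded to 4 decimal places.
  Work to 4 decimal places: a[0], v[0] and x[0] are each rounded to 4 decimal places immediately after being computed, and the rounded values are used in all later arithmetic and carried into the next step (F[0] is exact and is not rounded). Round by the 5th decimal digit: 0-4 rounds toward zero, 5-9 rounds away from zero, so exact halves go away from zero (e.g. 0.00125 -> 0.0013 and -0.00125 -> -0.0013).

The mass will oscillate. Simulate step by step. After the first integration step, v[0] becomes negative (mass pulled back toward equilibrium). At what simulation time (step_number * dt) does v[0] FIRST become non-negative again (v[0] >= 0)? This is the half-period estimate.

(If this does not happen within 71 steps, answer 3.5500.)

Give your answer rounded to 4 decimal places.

Step 0: x=[5.5000] v=[0.0000]
Step 1: x=[5.4973] v=[-0.0533]
Step 2: x=[5.4920] v=[-0.1065]
Step 3: x=[5.4840] v=[-0.1596]
Step 4: x=[5.4734] v=[-0.2124]
Step 5: x=[5.4602] v=[-0.2648]
Step 6: x=[5.4444] v=[-0.3168]
Step 7: x=[5.4260] v=[-0.3683]
Step 8: x=[5.4050] v=[-0.4192]
Step 9: x=[5.3815] v=[-0.4694]
Step 10: x=[5.3556] v=[-0.5188]
Step 11: x=[5.3272] v=[-0.5673]
Step 12: x=[5.2965] v=[-0.6149]
Step 13: x=[5.2634] v=[-0.6615]
Step 14: x=[5.2281] v=[-0.7069]
Step 15: x=[5.1905] v=[-0.7512]
Step 16: x=[5.1508] v=[-0.7942]
Step 17: x=[5.1090] v=[-0.8359]
Step 18: x=[5.0652] v=[-0.8762]
Step 19: x=[5.0195] v=[-0.9150]
Step 20: x=[4.9719] v=[-0.9523]
Step 21: x=[4.9225] v=[-0.9880]
Step 22: x=[4.8714] v=[-1.0221]
Step 23: x=[4.8187] v=[-1.0545]
Step 24: x=[4.7644] v=[-1.0851]
Step 25: x=[4.7087] v=[-1.1139]
Step 26: x=[4.6517] v=[-1.1409]
Step 27: x=[4.5934] v=[-1.1660]
Step 28: x=[4.5339] v=[-1.1891]
Step 29: x=[4.4734] v=[-1.2102]
Step 30: x=[4.4119] v=[-1.2293]
Step 31: x=[4.3496] v=[-1.2464]
Step 32: x=[4.2865] v=[-1.2614]
Step 33: x=[4.2228] v=[-1.2743]
Step 34: x=[4.1585] v=[-1.2851]
Step 35: x=[4.0938] v=[-1.2937]
Step 36: x=[4.0288] v=[-1.3002]
Step 37: x=[3.9636] v=[-1.3045]
Step 38: x=[3.8983] v=[-1.3066]
Step 39: x=[3.8330] v=[-1.3065]
Step 40: x=[3.7678] v=[-1.3043]
Step 41: x=[3.7028] v=[-1.2999]
Step 42: x=[3.6381] v=[-1.2933]
Step 43: x=[3.5739] v=[-1.2846]
Step 44: x=[3.5102] v=[-1.2737]
Step 45: x=[3.4472] v=[-1.2607]
Step 46: x=[3.3849] v=[-1.2456]
Step 47: x=[3.3235] v=[-1.2284]
Step 48: x=[3.2630] v=[-1.2092]
Step 49: x=[3.2036] v=[-1.1880]
Step 50: x=[3.1454] v=[-1.1648]
Step 51: x=[3.0884] v=[-1.1396]
Step 52: x=[3.0328] v=[-1.1125]
Step 53: x=[2.9786] v=[-1.0836]
Step 54: x=[2.9260] v=[-1.0529]
Step 55: x=[2.8750] v=[-1.0204]
Step 56: x=[2.8257] v=[-0.9862]
Step 57: x=[2.7782] v=[-0.9504]
Step 58: x=[2.7326] v=[-0.9130]
Step 59: x=[2.6889] v=[-0.8741]
Step 60: x=[2.6472] v=[-0.8337]
Step 61: x=[2.6076] v=[-0.7919]
Step 62: x=[2.5702] v=[-0.7488]
Step 63: x=[2.5350] v=[-0.7045]
Step 64: x=[2.5021] v=[-0.6590]
Step 65: x=[2.4715] v=[-0.6124]
Step 66: x=[2.4433] v=[-0.5648]
Step 67: x=[2.4175] v=[-0.5162]
Step 68: x=[2.3942] v=[-0.4668]
Step 69: x=[2.3734] v=[-0.4166]
Step 70: x=[2.3551] v=[-0.3657]
Step 71: x=[2.3394] v=[-0.3142]
v[0] did not become non-negative within 71 steps; using fallback time=3.5500

Answer: 3.5500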